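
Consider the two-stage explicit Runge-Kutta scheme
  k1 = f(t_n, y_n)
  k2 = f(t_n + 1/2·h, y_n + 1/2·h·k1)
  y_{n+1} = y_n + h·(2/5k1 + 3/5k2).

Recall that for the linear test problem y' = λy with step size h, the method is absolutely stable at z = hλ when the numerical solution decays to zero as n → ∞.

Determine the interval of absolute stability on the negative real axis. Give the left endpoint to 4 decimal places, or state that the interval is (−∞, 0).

With y'=λy (z=hλ):
  k1=λy_n ⇒ h·k1=z·y_n;  k2=λ(1+1/2z)y_n ⇒ h·k2=z(1+1/2z)y_n
  y_{n+1}/y_n = 1 + 2/5z + 3/5z(1+1/2z) = 1 + z + 3/10z²
  R(z) = 1 + z + 3/10z².

Find x<0 with |R(x)|<1.
x=-1.54: |R|=0.1715
R=1: x+3/10x²=0 ⇒ x=−10/3=-3.3333; min R=1−1/(4·3/10)=0.1667>−1
Confirm numerically:
  x=-2.645: |R|=0.45381 <1
  x=-2.239: |R|=0.26494 <1
  x=-1.701: |R|=0.16702 <1
  x=-3.789: |R|=1.51796 >1
  x=-3.368: |R|=1.03503 >1
So |R|<1 on (-3.3333, 0).

(-3.3333, 0).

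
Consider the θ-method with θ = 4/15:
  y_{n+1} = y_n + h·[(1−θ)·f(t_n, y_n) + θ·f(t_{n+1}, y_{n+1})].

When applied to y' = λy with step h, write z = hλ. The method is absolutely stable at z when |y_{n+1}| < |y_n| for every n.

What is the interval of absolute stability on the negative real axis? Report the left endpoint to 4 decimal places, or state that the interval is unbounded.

(-4.2857, 0).

With y'=λy (z=hλ):
  y_{n+1} = y_n + z·[11/15·y_n + 4/15·y_{n+1}] ⇒ (1 − 4/15z)y_{n+1} = (1 + 11/15z)y_n
  Hence R(z) = (1 + 11/15z)/(1 − 4/15z).

Boundary: |R(x)|=1, x<0.
x=-1.59: |R|=0.1166
R=−1: 1+11/15x = −1+4/15x ⇒ -7/15x=2 ⇒ x=2/(-7/15)=-4.2857
Confirm numerically:
  x=-4.126: |R|=0.96451 <1
  x=-3.753: |R|=0.87575 <1
  x=-3.656: |R|=0.85120 <1
  x=-4.789: |R|=1.10314 >1
  x=-4.453: |R|=1.03569 >1
So |R|<1 on (-4.2857, 0).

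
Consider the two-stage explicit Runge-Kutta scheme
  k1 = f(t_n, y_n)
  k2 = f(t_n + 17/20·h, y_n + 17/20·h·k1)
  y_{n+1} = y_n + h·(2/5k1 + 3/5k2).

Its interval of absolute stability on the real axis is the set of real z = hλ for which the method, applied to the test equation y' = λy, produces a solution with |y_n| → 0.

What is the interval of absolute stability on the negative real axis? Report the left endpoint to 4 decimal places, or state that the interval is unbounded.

Set f=λy, z=hλ:
  k1=λy_n ⇒ h·k1=z·y_n;  k2=λ(1+17/20z)y_n ⇒ h·k2=z(1+17/20z)y_n
  y_{n+1}/y_n = 1 + 2/5z + 3/5z(1+17/20z) = 1 + z + 51/100z²
  Hence R(z) = 1 + z + 51/100z².

Need |R(x)|<1, x<0.
x=-1.02: |R|=0.5106
R=1: x+51/100x²=0 ⇒ x=−100/51=-1.9608; min R=1−1/(4·51/100)=0.5098>−1
Confirm numerically:
  x=-1.663: |R|=0.74744 <1
  x=-1.378: |R|=0.59043 <1
  x=-1.302: |R|=0.56255 <1
  x=-0.790: |R|=0.52829 <1
  x=-2.284: |R|=1.37649 >1
  x=-2.084: |R|=1.13096 >1
Interval (-1.9608, 0).

z∈(-1.9608,0).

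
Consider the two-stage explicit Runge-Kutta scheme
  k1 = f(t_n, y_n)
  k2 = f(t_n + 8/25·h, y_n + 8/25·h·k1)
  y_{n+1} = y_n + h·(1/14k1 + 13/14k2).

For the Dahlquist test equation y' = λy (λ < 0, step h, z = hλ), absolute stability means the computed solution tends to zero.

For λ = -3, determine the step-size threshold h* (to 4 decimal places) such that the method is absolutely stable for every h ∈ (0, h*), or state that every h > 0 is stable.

Set f=λy, z=hλ:
  k1=λy_n ⇒ h·k1=z·y_n;  k2=λ(1+8/25z)y_n ⇒ h·k2=z(1+8/25z)y_n
  y_{n+1}/y_n = 1 + 1/14z + 13/14z(1+8/25z) = 1 + z + 52/175z²
  Hence R(z) = 1 + z + 52/175z².

Need |R(x)|<1, x<0.
x=-1.18: |R|=0.2337
R=1: x+52/175x²=0 ⇒ x=−175/52=-3.3654; min R=1−1/(4·52/175)=0.1587>−1
Confirm numerically:
  x=-2.622: |R|=0.42082 <1
  x=-1.962: |R|=0.18183 <1
  x=-1.652: |R|=0.15893 <1
  x=-3.724: |R|=1.39683 >1
  x=-3.454: |R|=1.09095 >1
So |R|<1 on (-3.3654, 0).

(-3.3654,0); λ=-3 ⇒ h* = (175/52)/3 = 1.1218.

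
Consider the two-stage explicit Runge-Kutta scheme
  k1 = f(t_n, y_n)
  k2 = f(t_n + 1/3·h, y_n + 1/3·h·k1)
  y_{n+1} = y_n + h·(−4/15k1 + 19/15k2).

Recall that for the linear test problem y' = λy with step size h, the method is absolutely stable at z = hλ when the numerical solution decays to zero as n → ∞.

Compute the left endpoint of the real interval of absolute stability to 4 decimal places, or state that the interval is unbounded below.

With y'=λy (z=hλ):
  k1=λy_n ⇒ h·k1=z·y_n;  k2=λ(1+1/3z)y_n ⇒ h·k2=z(1+1/3z)y_n
  y_{n+1}/y_n = 1 − 4/15z + 19/15z(1+1/3z) = 1 + z + 19/45z²
  ⇒ R(z) = 1 + z + 19/45z².

Find x<0 with |R(x)|<1.
x=-0.72: |R|=0.4989
R=1: x+19/45x²=0 ⇒ x=−45/19=-2.3684; min R=1−1/(4·19/45)=0.4079>−1
Confirm numerically:
  x=-2.016: |R|=0.70002 <1
  x=-1.810: |R|=0.57324 <1
  x=-1.199: |R|=0.40799 <1
  x=-0.954: |R|=0.43027 <1
  x=-2.822: |R|=1.54044 >1
  x=-2.532: |R|=1.17488 >1
  x=-2.466: |R|=1.10160 >1
Stable set (-2.3684, 0).

z* = -2.3684.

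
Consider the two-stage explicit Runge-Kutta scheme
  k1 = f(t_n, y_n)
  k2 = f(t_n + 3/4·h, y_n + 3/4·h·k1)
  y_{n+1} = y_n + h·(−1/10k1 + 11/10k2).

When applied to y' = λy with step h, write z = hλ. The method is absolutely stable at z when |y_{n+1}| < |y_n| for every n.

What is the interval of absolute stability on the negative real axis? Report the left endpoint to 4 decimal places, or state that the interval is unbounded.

Test eqn y'=λy, z=hλ:
  k1=λy_n ⇒ h·k1=z·y_n;  k2=λ(1+3/4z)y_n ⇒ h·k2=z(1+3/4z)y_n
  y_{n+1}/y_n = 1 − 1/10z + 11/10z(1+3/4z) = 1 + z + 33/40z²
  R(z) = 1 + z + 33/40z².

Solve |R(x)|<1 on ℝ⁻.
x=-1.74: |R|=1.7578
R=1: x+33/40x²=0 ⇒ x=−40/33=-1.2121; min R=1−1/(4·33/40)=0.6970>−1
Confirm numerically:
  x=-1.088: |R|=0.88859 <1
  x=-0.979: |R|=0.81171 <1
  x=-0.729: |R|=0.70944 <1
  x=-0.609: |R|=0.69698 <1
  x=-1.708: |R|=1.69874 >1
  x=-1.470: |R|=1.31274 >1
Stable set (-1.2121, 0).

(-1.2121, 0).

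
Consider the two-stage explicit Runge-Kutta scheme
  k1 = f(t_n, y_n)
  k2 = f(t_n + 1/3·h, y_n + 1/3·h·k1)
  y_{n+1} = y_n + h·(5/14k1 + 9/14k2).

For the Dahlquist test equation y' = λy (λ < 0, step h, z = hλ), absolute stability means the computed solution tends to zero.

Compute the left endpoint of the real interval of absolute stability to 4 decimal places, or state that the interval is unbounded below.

Test eqn y'=λy, z=hλ:
  k1=λy_n ⇒ h·k1=z·y_n;  k2=λ(1+1/3z)y_n ⇒ h·k2=z(1+1/3z)y_n
  y_{n+1}/y_n = 1 + 5/14z + 9/14z(1+1/3z) = 1 + z + 3/14z²
  so R(z) = 1 + z + 3/14z².

Solve |R(x)|<1 on ℝ⁻.
x=-1.29: |R|=0.0666
R=1: x+3/14x²=0 ⇒ x=−14/3=-4.6667; min R=1−1/(4·3/14)=-0.1667>−1
Confirm numerically:
  x=-2.608: |R|=0.15050 <1
  x=-2.454: |R|=0.16355 <1
  x=-2.383: |R|=0.16614 <1
  x=-5.155: |R|=1.53943 >1
  x=-4.995: |R|=1.35143 >1
  x=-4.917: |R|=1.26376 >1
So |R|<1 on (-4.6667, 0).

left endpoint -4.6667.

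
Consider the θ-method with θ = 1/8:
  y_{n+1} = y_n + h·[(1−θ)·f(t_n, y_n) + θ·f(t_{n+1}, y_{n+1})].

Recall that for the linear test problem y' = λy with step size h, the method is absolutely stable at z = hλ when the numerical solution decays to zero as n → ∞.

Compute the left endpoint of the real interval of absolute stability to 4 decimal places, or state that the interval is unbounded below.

z* = -2.6667.

Set f=λy, z=hλ:
  y_{n+1} = y_n + z·[7/8·y_n + 1/8·y_{n+1}] ⇒ (1 − 1/8z)y_{n+1} = (1 + 7/8z)y_n
  ⇒ R(z) = (1 + 7/8z)/(1 − 1/8z).

Boundary: |R(x)|=1, x<0.
x=-1.41: |R|=0.1987
R=−1: 1+7/8x = −1+1/8x ⇒ -3/4x=2 ⇒ x=2/(-3/4)=-2.6667
Confirm numerically:
  x=-1.496: |R|=0.26032 <1
  x=-1.403: |R|=0.19366 <1
  x=-1.299: |R|=0.11754 <1
  x=-1.150: |R|=0.00546 <1
  x=-3.171: |R|=1.27088 >1
  x=-2.978: |R|=1.17016 >1
  x=-2.699: |R|=1.01813 >1
So |R|<1 on (-2.6667, 0).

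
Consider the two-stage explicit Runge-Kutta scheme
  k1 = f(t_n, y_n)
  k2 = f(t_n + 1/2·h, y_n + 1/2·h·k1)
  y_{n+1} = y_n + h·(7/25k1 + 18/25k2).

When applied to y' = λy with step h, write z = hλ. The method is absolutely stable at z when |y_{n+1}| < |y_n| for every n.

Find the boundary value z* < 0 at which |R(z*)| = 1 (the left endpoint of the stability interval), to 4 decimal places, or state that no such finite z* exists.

z* = -2.7778.

Test eqn y'=λy, z=hλ:
  k1=λy_n ⇒ h·k1=z·y_n;  k2=λ(1+1/2z)y_n ⇒ h·k2=z(1+1/2z)y_n
  y_{n+1}/y_n = 1 + 7/25z + 18/25z(1+1/2z) = 1 + z + 9/25z²
  ⇒ R(z) = 1 + z + 9/25z².

Find x<0 with |R(x)|<1.
x=-1.35: |R|=0.3061
R=1: x+9/25x²=0 ⇒ x=−25/9=-2.7778; min R=1−1/(4·9/25)=0.3056>−1
Confirm numerically:
  x=-2.121: |R|=0.49851 <1
  x=-1.856: |R|=0.38410 <1
  x=-1.616: |R|=0.32412 <1
  x=-1.452: |R|=0.30699 <1
  x=-3.081: |R|=1.33632 >1
  x=-2.845: |R|=1.06885 >1
Interval (-2.7778, 0).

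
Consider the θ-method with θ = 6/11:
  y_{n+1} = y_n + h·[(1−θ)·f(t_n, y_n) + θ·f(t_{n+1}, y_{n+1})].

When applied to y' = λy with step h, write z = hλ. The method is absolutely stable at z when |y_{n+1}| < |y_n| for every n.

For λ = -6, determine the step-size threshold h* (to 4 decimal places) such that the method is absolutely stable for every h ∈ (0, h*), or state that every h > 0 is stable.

With y'=λy (z=hλ):
  y_{n+1} = y_n + z·[5/11·y_n + 6/11·y_{n+1}] ⇒ (1 − 6/11z)y_{n+1} = (1 + 5/11z)y_n
  so R(z) = (1 + 5/11z)/(1 − 6/11z).

Boundary: |R(x)|=1, x<0.
x=-0.75: |R|=0.4677
x=-2: |R|=0.0435
x=-10: |R|=0.5493
x=-100: |R|=0.8003
θ=6/11≥1/2 ⇒ |1+5/11x|<|1−6/11x| ∀x<0 ⇒ stable on all of ℝ⁻.

interval (−∞, 0). Any h>0 works for λ=-6.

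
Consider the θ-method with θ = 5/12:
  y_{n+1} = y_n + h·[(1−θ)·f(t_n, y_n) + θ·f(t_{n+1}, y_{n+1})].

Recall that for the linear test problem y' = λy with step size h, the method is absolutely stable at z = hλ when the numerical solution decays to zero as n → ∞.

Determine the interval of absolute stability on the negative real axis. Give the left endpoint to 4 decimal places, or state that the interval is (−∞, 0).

(-12.0000, 0).

On y'=λy, z=hλ:
  y_{n+1} = y_n + z·[7/12·y_n + 5/12·y_{n+1}] ⇒ (1 − 5/12z)y_{n+1} = (1 + 7/12z)y_n
  so R(z) = (1 + 7/12z)/(1 − 5/12z).

Need |R(x)|<1, x<0.
x=-1.6: |R|=0.0400
R=−1: 1+7/12x = −1+5/12x ⇒ -1/6x=2 ⇒ x=2/(-1/6)=-12.0000
Confirm numerically:
  x=-6.904: |R|=0.78091 <1
  x=-6.220: |R|=0.73179 <1
  x=-6.023: |R|=0.71616 <1
  x=-5.957: |R|=0.71076 <1
  x=-12.439: |R|=1.01183 >1
  x=-12.167: |R|=1.00459 >1
Stable set (-12.0000, 0).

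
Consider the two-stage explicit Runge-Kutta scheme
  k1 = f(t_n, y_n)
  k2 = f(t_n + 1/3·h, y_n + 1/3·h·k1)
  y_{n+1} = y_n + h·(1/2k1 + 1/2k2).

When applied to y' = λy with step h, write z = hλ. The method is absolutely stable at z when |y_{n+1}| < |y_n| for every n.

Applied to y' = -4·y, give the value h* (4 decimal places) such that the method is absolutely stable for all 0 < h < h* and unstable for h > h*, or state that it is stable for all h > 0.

With y'=λy (z=hλ):
  k1=λy_n ⇒ h·k1=z·y_n;  k2=λ(1+1/3z)y_n ⇒ h·k2=z(1+1/3z)y_n
  y_{n+1}/y_n = 1 + 1/2z + 1/2z(1+1/3z) = 1 + z + 1/6z²
  ⇒ R(z) = 1 + z + 1/6z².

Find x<0 with |R(x)|<1.
x=-0.55: |R|=0.5004
R=1: x+1/6x²=0 ⇒ x=−6=-6.0000; min R=1−1/(4·1/6)=-0.5000>−1
Confirm numerically:
  x=-5.187: |R|=0.29716 <1
  x=-4.473: |R|=0.13838 <1
  x=-3.369: |R|=0.47731 <1
  x=-6.405: |R|=1.43234 >1
  x=-6.147: |R|=1.15060 >1
  x=-6.075: |R|=1.07594 >1
Interval (-6.0000, 0).

(-6.0000,0); λ=-4 ⇒ h* = (6)/4 = 1.5000.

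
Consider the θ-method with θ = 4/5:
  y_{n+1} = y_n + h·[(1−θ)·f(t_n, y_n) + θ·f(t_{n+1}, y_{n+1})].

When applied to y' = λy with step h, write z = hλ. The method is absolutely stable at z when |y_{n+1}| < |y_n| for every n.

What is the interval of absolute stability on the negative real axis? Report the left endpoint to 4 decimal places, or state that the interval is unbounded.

interval (−∞, 0).

On y'=λy, z=hλ:
  y_{n+1} = y_n + z·[1/5·y_n + 4/5·y_{n+1}] ⇒ (1 − 4/5z)y_{n+1} = (1 + 1/5z)y_n
  ⇒ R(z) = (1 + 1/5z)/(1 − 4/5z).

Boundary: |R(x)|=1, x<0.
x=-1.5: |R|=0.3182
x=-2: |R|=0.2308
x=-10: |R|=0.1111
x=-100: |R|=0.2346
θ=4/5≥1/2 ⇒ |1+1/5x|<|1−4/5x| ∀x<0 ⇒ stable on all of ℝ⁻.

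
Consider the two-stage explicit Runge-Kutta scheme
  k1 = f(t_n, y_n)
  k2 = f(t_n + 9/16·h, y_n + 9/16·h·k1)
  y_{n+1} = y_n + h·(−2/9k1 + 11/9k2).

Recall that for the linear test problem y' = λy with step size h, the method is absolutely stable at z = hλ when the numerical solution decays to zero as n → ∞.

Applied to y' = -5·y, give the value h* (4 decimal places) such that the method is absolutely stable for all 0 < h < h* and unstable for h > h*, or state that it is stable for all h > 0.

(-1.4545,0); λ=-5 ⇒ h* = (16/11)/5 = 0.2909.

On y'=λy, z=hλ:
  k1=λy_n ⇒ h·k1=z·y_n;  k2=λ(1+9/16z)y_n ⇒ h·k2=z(1+9/16z)y_n
  y_{n+1}/y_n = 1 − 2/9z + 11/9z(1+9/16z) = 1 + z + 11/16z²
  so R(z) = 1 + z + 11/16z².

Boundary: |R(x)|=1, x<0.
x=-0.38: |R|=0.7193
R=1: x+11/16x²=0 ⇒ x=−16/11=-1.4545; min R=1−1/(4·11/16)=0.6364>−1
Confirm numerically:
  x=-1.267: |R|=0.83664 <1
  x=-1.078: |R|=0.72093 <1
  x=-0.661: |R|=0.63938 <1
  x=-1.856: |R|=1.51226 >1
  x=-1.828: |R|=1.46934 >1
Interval (-1.4545, 0).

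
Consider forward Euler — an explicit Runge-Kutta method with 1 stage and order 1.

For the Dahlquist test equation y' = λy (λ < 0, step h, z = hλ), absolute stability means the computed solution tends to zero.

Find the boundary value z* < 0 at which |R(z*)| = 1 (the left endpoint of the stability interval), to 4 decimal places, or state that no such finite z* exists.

Set f=λy, z=hλ:
  order 1, 1-stage ⇒ R(z)=1+z
  (e.g. R(-0.67)=0.33000, |R|=0.33000)

Solve |R(x)|<1 on ℝ⁻.
x=-0.67: |R|=0.3300
|R(-1.36)|=0.3600 |R(-0.97)|=0.0300 |R(-0.62)|=0.3800
Bisect:
  x_lo=-2.8890 |R|=1.8890  x_hi=-0.2048 |R|=0.7952
  mid=-1.54688 |R|=0.54688 →hi
  mid=-2.21794 |R|=1.21794 →lo
  mid=-1.88241 |R|=0.88241 →hi
  mid=-2.05017 |R|=1.05017 →lo
  mid=-1.96629 |R|=0.96629 →hi
  mid=-2.00823 |R|=1.00823 →lo
  mid=-1.98726 |R|=0.98726 →hi
  mid=-1.99774 |R|=0.99774 →hi
  mid=-2.00299 |R|=1.00299 →lo
  ...
  [-2.00004,-1.99987] ⇒ x*=-2.0000
Stable set (-2.0000, 0).

z* = -2.0000.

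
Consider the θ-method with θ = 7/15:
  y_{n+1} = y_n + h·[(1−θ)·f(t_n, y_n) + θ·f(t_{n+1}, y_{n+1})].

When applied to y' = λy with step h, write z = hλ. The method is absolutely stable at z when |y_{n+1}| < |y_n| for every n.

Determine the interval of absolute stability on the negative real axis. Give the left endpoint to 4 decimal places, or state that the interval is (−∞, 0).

Set f=λy, z=hλ:
  y_{n+1} = y_n + z·[8/15·y_n + 7/15·y_{n+1}] ⇒ (1 − 7/15z)y_{n+1} = (1 + 8/15z)y_n
  so R(z) = (1 + 8/15z)/(1 − 7/15z).

Boundary: |R(x)|=1, x<0.
x=-0.8: |R|=0.4175
R=−1: 1+8/15x = −1+7/15x ⇒ -1/15x=2 ⇒ x=2/(-1/15)=-30.0000
Confirm numerically:
  x=-27.811: |R|=0.98956 <1
  x=-22.360: |R|=0.95546 <1
  x=-17.768: |R|=0.91224 <1
  x=-30.251: |R|=1.00111 >1
  x=-30.154: |R|=1.00068 >1
  x=-30.097: |R|=1.00043 >1
Interval (-30.0000, 0).

(-30.0000, 0).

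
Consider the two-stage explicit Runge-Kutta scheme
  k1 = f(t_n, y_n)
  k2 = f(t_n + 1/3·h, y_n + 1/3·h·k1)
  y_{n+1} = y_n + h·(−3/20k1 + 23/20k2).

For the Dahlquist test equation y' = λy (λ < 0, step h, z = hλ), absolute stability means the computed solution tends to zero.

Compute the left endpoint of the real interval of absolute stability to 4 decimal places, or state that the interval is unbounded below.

On y'=λy, z=hλ:
  k1=λy_n ⇒ h·k1=z·y_n;  k2=λ(1+1/3z)y_n ⇒ h·k2=z(1+1/3z)y_n
  y_{n+1}/y_n = 1 − 3/20z + 23/20z(1+1/3z) = 1 + z + 23/60z²
  so R(z) = 1 + z + 23/60z².

Find x<0 with |R(x)|<1.
x=-1.66: |R|=0.3963
R=1: x+23/60x²=0 ⇒ x=−60/23=-2.6087; min R=1−1/(4·23/60)=0.3478>−1
Confirm numerically:
  x=-2.005: |R|=0.53601 <1
  x=-1.839: |R|=0.45740 <1
  x=-1.776: |R|=0.43310 <1
  x=-1.764: |R|=0.42882 <1
  x=-2.790: |R|=1.19391 >1
  x=-2.756: |R|=1.15562 >1
Interval (-2.6087, 0).

left endpoint -2.6087.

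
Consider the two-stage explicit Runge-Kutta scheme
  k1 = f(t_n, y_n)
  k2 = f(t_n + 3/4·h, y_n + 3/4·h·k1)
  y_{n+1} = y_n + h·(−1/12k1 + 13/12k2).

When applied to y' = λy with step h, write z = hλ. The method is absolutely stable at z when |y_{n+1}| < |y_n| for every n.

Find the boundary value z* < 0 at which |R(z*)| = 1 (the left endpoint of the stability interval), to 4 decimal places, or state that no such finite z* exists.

left endpoint -1.2308.

On y'=λy, z=hλ:
  k1=λy_n ⇒ h·k1=z·y_n;  k2=λ(1+3/4z)y_n ⇒ h·k2=z(1+3/4z)y_n
  y_{n+1}/y_n = 1 − 1/12z + 13/12z(1+3/4z) = 1 + z + 13/16z²
  so R(z) = 1 + z + 13/16z².

Boundary: |R(x)|=1, x<0.
x=-1.69: |R|=1.6306
R=1: x+13/16x²=0 ⇒ x=−16/13=-1.2308; min R=1−1/(4·13/16)=0.6923>−1
Confirm numerically:
  x=-1.002: |R|=0.81375 <1
  x=-0.986: |R|=0.80391 <1
  x=-0.668: |R|=0.69456 <1
  x=-1.703: |R|=1.65342 >1
  x=-1.648: |R|=1.55867 >1
Interval (-1.2308, 0).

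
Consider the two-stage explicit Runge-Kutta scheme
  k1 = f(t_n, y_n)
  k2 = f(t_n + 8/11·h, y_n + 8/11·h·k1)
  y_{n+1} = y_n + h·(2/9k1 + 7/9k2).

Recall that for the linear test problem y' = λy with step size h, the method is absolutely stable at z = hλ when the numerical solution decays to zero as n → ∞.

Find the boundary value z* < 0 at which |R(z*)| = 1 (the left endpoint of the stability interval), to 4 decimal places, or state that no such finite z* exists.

z* = -1.7679.

On y'=λy, z=hλ:
  k1=λy_n ⇒ h·k1=z·y_n;  k2=λ(1+8/11z)y_n ⇒ h·k2=z(1+8/11z)y_n
  y_{n+1}/y_n = 1 + 2/9z + 7/9z(1+8/11z) = 1 + z + 56/99z²
  Hence R(z) = 1 + z + 56/99z².

Need |R(x)|<1, x<0.
x=-1.02: |R|=0.5685
R=1: x+56/99x²=0 ⇒ x=−99/56=-1.7679; min R=1−1/(4·56/99)=0.5580>−1
Confirm numerically:
  x=-1.552: |R|=0.81050 <1
  x=-1.512: |R|=0.78117 <1
  x=-1.318: |R|=0.66462 <1
  x=-1.175: |R|=0.60596 <1
  x=-2.246: |R|=1.60746 >1
  x=-2.123: |R|=1.42649 >1
So |R|<1 on (-1.7679, 0).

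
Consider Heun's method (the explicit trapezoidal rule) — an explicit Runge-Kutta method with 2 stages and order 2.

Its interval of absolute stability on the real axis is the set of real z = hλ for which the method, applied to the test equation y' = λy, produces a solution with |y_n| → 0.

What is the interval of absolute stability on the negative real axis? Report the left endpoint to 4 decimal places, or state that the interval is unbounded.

z∈(-2.0000,0).

Test eqn y'=λy, z=hλ:
  order 2, 2-stage ⇒ R(z)=1+z+z^2/2
  (e.g. R(-1.52)=0.63520, |R|=0.63520)

Need |R(x)|<1, x<0.
x=-1.52: |R|=0.6352
|R(-2.31)|=1.3580 |R(-1.9)|=0.9050 |R(-0.59)|=0.5840
Bisect:
  x_lo=-2.6819 |R|=1.9144  x_hi=-0.2412 |R|=0.7879
  mid=-1.46153 |R|=0.60651 →hi
  mid=-2.07170 |R|=1.07427 →lo
  mid=-1.76662 |R|=0.79385 →hi
  mid=-1.91916 |R|=0.92243 →hi
  mid=-1.99543 |R|=0.99544 →hi
  mid=-2.03357 |R|=1.03413 →lo
  mid=-2.01450 |R|=1.01460 →lo
  mid=-2.00497 |R|=1.00498 →lo
  ...
  [-2.00005,-1.99990] ⇒ x*=-2.0000
Interval (-2.0000, 0).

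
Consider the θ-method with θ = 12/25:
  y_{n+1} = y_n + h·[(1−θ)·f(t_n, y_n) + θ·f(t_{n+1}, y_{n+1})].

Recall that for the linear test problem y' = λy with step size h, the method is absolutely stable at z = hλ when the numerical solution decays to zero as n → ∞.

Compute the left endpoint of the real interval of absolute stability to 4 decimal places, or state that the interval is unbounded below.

With y'=λy (z=hλ):
  y_{n+1} = y_n + z·[13/25·y_n + 12/25·y_{n+1}] ⇒ (1 − 12/25z)y_{n+1} = (1 + 13/25z)y_n
  so R(z) = (1 + 13/25z)/(1 − 12/25z).

Find x<0 with |R(x)|<1.
x=-0.34: |R|=0.7077
R=−1: 1+13/25x = −1+12/25x ⇒ -1/25x=2 ⇒ x=2/(-1/25)=-50.0000
Confirm numerically:
  x=-48.419: |R|=0.99739 <1
  x=-44.735: |R|=0.99063 <1
  x=-36.724: |R|=0.97149 <1
  x=-32.456: |R|=0.95767 <1
  x=-50.496: |R|=1.00079 >1
  x=-50.347: |R|=1.00055 >1
  x=-50.204: |R|=1.00033 >1
Stable set (-50.0000, 0).

left endpoint -50.0000.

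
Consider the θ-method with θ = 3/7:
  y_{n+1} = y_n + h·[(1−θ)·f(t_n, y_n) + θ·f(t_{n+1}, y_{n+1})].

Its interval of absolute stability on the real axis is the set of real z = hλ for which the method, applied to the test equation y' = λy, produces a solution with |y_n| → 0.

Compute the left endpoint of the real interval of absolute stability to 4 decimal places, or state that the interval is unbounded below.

z* = -14.0000.

Set f=λy, z=hλ:
  y_{n+1} = y_n + z·[4/7·y_n + 3/7·y_{n+1}] ⇒ (1 − 3/7z)y_{n+1} = (1 + 4/7z)y_n
  ⇒ R(z) = (1 + 4/7z)/(1 − 3/7z).

Solve |R(x)|<1 on ℝ⁻.
x=-0.95: |R|=0.3249
R=−1: 1+4/7x = −1+3/7x ⇒ -1/7x=2 ⇒ x=2/(-1/7)=-14.0000
Confirm numerically:
  x=-9.910: |R|=0.88865 <1
  x=-7.132: |R|=0.75813 <1
  x=-6.502: |R|=0.71712 <1
  x=-14.347: |R|=1.00693 >1
  x=-14.163: |R|=1.00329 >1
  x=-14.106: |R|=1.00215 >1
Interval (-14.0000, 0).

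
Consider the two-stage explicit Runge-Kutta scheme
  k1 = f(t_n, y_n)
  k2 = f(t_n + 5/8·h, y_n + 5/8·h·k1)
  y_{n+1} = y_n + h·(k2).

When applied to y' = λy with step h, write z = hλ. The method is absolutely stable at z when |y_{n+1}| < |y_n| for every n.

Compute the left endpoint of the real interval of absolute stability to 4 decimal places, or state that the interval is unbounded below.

Set f=λy, z=hλ:
  k1=λy_n ⇒ h·k1=z·y_n;  k2=λ(1+5/8z)y_n ⇒ h·k2=z(1+5/8z)y_n
  y_{n+1}/y_n = 1 + z(1+5/8z) = 1 + z + 5/8z²
  so R(z) = 1 + z + 5/8z².

Find x<0 with |R(x)|<1.
x=-1.64: |R|=1.0410
R=1: x+5/8x²=0 ⇒ x=−8/5=-1.6000; min R=1−1/(4·5/8)=0.6000>−1
Confirm numerically:
  x=-1.433: |R|=0.85043 <1
  x=-1.193: |R|=0.69653 <1
  x=-1.059: |R|=0.64193 <1
  x=-1.030: |R|=0.63306 <1
  x=-2.163: |R|=1.76111 >1
  x=-2.132: |R|=1.70889 >1
Interval (-1.6000, 0).

z* = -1.6000.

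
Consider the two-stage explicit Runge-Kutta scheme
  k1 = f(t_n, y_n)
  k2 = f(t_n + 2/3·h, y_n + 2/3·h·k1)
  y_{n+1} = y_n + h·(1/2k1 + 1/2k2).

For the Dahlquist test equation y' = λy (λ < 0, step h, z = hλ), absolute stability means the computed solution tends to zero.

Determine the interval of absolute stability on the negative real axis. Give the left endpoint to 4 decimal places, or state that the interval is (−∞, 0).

z∈(-3.0000,0).

On y'=λy, z=hλ:
  k1=λy_n ⇒ h·k1=z·y_n;  k2=λ(1+2/3z)y_n ⇒ h·k2=z(1+2/3z)y_n
  y_{n+1}/y_n = 1 + 1/2z + 1/2z(1+2/3z) = 1 + z + 1/3z²
  Hence R(z) = 1 + z + 1/3z².

Solve |R(x)|<1 on ℝ⁻.
x=-1.06: |R|=0.3145
R=1: x+1/3x²=0 ⇒ x=−3=-3.0000; min R=1−1/(4·1/3)=0.2500>−1
Confirm numerically:
  x=-2.622: |R|=0.66963 <1
  x=-2.538: |R|=0.60915 <1
  x=-1.781: |R|=0.27632 <1
  x=-1.398: |R|=0.25347 <1
  x=-3.326: |R|=1.36143 >1
  x=-3.036: |R|=1.03643 >1
Interval (-3.0000, 0).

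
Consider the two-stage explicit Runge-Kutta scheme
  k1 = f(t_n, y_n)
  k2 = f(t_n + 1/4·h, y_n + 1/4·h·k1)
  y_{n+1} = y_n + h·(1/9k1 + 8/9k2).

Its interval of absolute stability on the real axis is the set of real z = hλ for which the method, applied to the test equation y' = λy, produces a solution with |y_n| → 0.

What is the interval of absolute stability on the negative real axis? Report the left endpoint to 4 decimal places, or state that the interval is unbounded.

Test eqn y'=λy, z=hλ:
  k1=λy_n ⇒ h·k1=z·y_n;  k2=λ(1+1/4z)y_n ⇒ h·k2=z(1+1/4z)y_n
  y_{n+1}/y_n = 1 + 1/9z + 8/9z(1+1/4z) = 1 + z + 2/9z²
  R(z) = 1 + z + 2/9z².

Boundary: |R(x)|=1, x<0.
x=-1.37: |R|=0.0471
R=1: x+2/9x²=0 ⇒ x=−9/2=-4.5000; min R=1−1/(4·2/9)=-0.1250>−1
Confirm numerically:
  x=-4.044: |R|=0.59021 <1
  x=-3.833: |R|=0.43186 <1
  x=-3.094: |R|=0.03330 <1
  x=-3.054: |R|=0.01865 <1
  x=-5.032: |R|=1.59489 >1
  x=-4.812: |R|=1.33363 >1
  x=-4.797: |R|=1.31660 >1
Interval (-4.5000, 0).

z∈(-4.5000,0).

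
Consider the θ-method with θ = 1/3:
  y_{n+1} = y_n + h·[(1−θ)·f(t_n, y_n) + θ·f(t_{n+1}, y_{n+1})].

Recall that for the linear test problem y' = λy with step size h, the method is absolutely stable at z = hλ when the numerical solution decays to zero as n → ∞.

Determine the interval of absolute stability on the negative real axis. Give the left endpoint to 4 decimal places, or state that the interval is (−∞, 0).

z∈(-6.0000,0).

Test eqn y'=λy, z=hλ:
  y_{n+1} = y_n + z·[2/3·y_n + 1/3·y_{n+1}] ⇒ (1 − 1/3z)y_{n+1} = (1 + 2/3z)y_n
  R(z) = (1 + 2/3z)/(1 − 1/3z).

Solve |R(x)|<1 on ℝ⁻.
x=-1.58: |R|=0.0349
R=−1: 1+2/3x = −1+1/3x ⇒ -1/3x=2 ⇒ x=2/(-1/3)=-6.0000
Confirm numerically:
  x=-5.664: |R|=0.96122 <1
  x=-4.372: |R|=0.77916 <1
  x=-3.904: |R|=0.69641 <1
  x=-3.198: |R|=0.54792 <1
  x=-6.396: |R|=1.04215 >1
  x=-6.300: |R|=1.03226 >1
Stable set (-6.0000, 0).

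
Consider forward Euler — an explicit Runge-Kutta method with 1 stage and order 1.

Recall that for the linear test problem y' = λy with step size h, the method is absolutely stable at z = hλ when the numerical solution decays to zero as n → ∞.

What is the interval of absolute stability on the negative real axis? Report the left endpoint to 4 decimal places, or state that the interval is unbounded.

(-2.0000, 0).

On y'=λy, z=hλ:
  order 1, 1-stage ⇒ R(z)=1+z
  (e.g. R(-1.18)=-0.18000, |R|=0.18000)

Solve |R(x)|<1 on ℝ⁻.
x=-1.18: |R|=0.1800
|R(-2.24)|=1.2400 |R(-1.94)|=0.9400 |R(-1.62)|=0.6200
Bisect:
  x_lo=-2.4960 |R|=1.4960  x_hi=-0.3366 |R|=0.6634
  mid=-1.41631 |R|=0.41631 →hi
  mid=-1.95617 |R|=0.95617 →hi
  mid=-2.22610 |R|=1.22610 →lo
  mid=-2.09113 |R|=1.09113 →lo
  mid=-2.02365 |R|=1.02365 →lo
  mid=-1.98991 |R|=0.98991 →hi
  mid=-2.00678 |R|=1.00678 →lo
  mid=-1.99834 |R|=0.99834 →hi
  mid=-2.00256 |R|=1.00256 →lo
  mid=-2.00045 |R|=1.00045 →lo
  ...
  [-2.00006,-1.99992] ⇒ x*=-2.0000
Stable set (-2.0000, 0).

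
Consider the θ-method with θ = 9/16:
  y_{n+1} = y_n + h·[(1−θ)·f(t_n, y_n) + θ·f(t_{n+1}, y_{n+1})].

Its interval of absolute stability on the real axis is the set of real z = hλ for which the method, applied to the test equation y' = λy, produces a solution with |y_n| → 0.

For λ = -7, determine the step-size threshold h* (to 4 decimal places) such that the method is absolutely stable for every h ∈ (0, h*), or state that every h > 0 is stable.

With y'=λy (z=hλ):
  y_{n+1} = y_n + z·[7/16·y_n + 9/16·y_{n+1}] ⇒ (1 − 9/16z)y_{n+1} = (1 + 7/16z)y_n
  so R(z) = (1 + 7/16z)/(1 − 9/16z).

Find x<0 with |R(x)|<1.
x=-1: |R|=0.3600
x=-2: |R|=0.0588
x=-10: |R|=0.5094
x=-100: |R|=0.7467
θ=9/16≥1/2 ⇒ |1+7/16x|<|1−9/16x| ∀x<0 ⇒ stable on all of ℝ⁻.

unbounded; (−∞, 0). Any h>0 works for λ=-7.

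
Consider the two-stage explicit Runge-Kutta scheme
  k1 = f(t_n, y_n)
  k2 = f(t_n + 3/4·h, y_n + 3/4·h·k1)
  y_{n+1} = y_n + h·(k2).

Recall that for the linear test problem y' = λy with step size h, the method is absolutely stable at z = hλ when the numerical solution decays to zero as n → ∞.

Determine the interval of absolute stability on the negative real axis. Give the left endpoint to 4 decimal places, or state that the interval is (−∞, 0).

(-1.3333, 0).

Set f=λy, z=hλ:
  k1=λy_n ⇒ h·k1=z·y_n;  k2=λ(1+3/4z)y_n ⇒ h·k2=z(1+3/4z)y_n
  y_{n+1}/y_n = 1 + z(1+3/4z) = 1 + z + 3/4z²
  so R(z) = 1 + z + 3/4z².

Boundary: |R(x)|=1, x<0.
x=-1.77: |R|=1.5797
R=1: x+3/4x²=0 ⇒ x=−4/3=-1.3333; min R=1−1/(4·3/4)=0.6667>−1
Confirm numerically:
  x=-1.052: |R|=0.77803 <1
  x=-1.013: |R|=0.75663 <1
  x=-1.010: |R|=0.75508 <1
  x=-1.921: |R|=1.84668 >1
  x=-1.721: |R|=1.50038 >1
  x=-1.356: |R|=1.02305 >1
Stable set (-1.3333, 0).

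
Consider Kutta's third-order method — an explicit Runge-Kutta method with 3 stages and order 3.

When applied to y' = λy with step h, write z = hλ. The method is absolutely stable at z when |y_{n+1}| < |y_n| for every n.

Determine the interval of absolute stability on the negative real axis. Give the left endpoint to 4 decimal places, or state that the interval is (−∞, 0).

z∈(-2.5127,0).

Set f=λy, z=hλ:
  order 3, 3-stage ⇒ R(z)=1+z+z^2/2+z^3/6
  (e.g. R(-1.06)=0.30330, |R|=0.30330)

Solve |R(x)|<1 on ℝ⁻.
x=-1.06: |R|=0.3033
|R(-2.86)|=1.6691 |R(-2.53)|=1.0286 |R(-1.25)|=0.2057
Bisect:
  x_lo=-3.2523 |R|=2.6971  x_hi=-0.3909 |R|=0.6756
  mid=-1.82158 |R|=0.16988 →hi
  mid=-2.53694 |R|=1.04022 →lo
  mid=-2.17926 |R|=0.52962 →hi
  mid=-2.35810 |R|=0.76320 →hi
  mid=-2.44752 |R|=0.89593 →hi
  mid=-2.49223 |R|=0.96658 →hi
  mid=-2.51458 |R|=1.00302 →lo
  mid=-2.50341 |R|=0.98471 →hi
  mid=-2.50899 |R|=0.99384 →hi
  mid=-2.51179 |R|=0.99843 →hi
  ...
  [-2.51284,-2.51266] ⇒ x*=-2.5127
Stable set (-2.5127, 0).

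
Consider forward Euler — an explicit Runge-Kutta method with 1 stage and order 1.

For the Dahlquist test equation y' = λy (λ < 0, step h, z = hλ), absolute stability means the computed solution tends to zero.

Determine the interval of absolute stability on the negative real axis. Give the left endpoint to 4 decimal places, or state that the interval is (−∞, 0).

z∈(-2.0000,0).

With y'=λy (z=hλ):
  order 1, 1-stage ⇒ R(z)=1+z
  (e.g. R(-0.96)=0.04000, |R|=0.04000)

Find x<0 with |R(x)|<1.
x=-0.96: |R|=0.0400
|R(-1.6)|=0.6000 |R(-0.79)|=0.2100 |R(-0.68)|=0.3200
Bisect:
  x_lo=-2.3181 |R|=1.3181  x_hi=-0.2653 |R|=0.7347
  mid=-1.29171 |R|=0.29171 →hi
  mid=-1.80489 |R|=0.80489 →hi
  mid=-2.06149 |R|=1.06149 →lo
  mid=-1.93319 |R|=0.93319 →hi
  mid=-1.99734 |R|=0.99734 →hi
  mid=-2.02941 |R|=1.02941 →lo
  mid=-2.01338 |R|=1.01338 →lo
  mid=-2.00536 |R|=1.00536 →lo
  mid=-2.00135 |R|=1.00135 →lo
  ...
  [-2.00009,-1.99997] ⇒ x*=-2.0000
Stable set (-2.0000, 0).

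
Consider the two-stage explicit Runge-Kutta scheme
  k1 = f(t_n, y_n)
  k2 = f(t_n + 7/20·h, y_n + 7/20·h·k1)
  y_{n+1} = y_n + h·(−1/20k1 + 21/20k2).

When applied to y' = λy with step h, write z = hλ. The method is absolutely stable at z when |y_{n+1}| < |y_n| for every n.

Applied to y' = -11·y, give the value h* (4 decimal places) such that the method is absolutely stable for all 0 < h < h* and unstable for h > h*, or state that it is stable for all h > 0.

Test eqn y'=λy, z=hλ:
  k1=λy_n ⇒ h·k1=z·y_n;  k2=λ(1+7/20z)y_n ⇒ h·k2=z(1+7/20z)y_n
  y_{n+1}/y_n = 1 − 1/20z + 21/20z(1+7/20z) = 1 + z + 147/400z²
  R(z) = 1 + z + 147/400z².

Find x<0 with |R(x)|<1.
x=-1.28: |R|=0.3221
R=1: x+147/400x²=0 ⇒ x=−400/147=-2.7211; min R=1−1/(4·147/400)=0.3197>−1
Confirm numerically:
  x=-2.463: |R|=0.76639 <1
  x=-2.451: |R|=0.75672 <1
  x=-1.402: |R|=0.32036 <1
  x=-3.108: |R|=1.44193 >1
  x=-3.040: |R|=1.35629 >1
  x=-2.806: |R|=1.08756 >1
Interval (-2.7211, 0).

(-2.7211,0); λ=-11 ⇒ h* = (400/147)/11 = 0.2474.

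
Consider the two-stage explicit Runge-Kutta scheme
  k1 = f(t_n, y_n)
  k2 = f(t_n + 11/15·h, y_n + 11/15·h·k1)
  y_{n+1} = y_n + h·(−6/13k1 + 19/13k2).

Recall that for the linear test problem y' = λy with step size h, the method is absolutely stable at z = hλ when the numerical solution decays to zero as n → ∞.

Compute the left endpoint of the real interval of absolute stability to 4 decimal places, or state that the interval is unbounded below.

On y'=λy, z=hλ:
  k1=λy_n ⇒ h·k1=z·y_n;  k2=λ(1+11/15z)y_n ⇒ h·k2=z(1+11/15z)y_n
  y_{n+1}/y_n = 1 − 6/13z + 19/13z(1+11/15z) = 1 + z + 209/195z²
  ⇒ R(z) = 1 + z + 209/195z².

Find x<0 with |R(x)|<1.
x=-1.6: |R|=2.1438
R=1: x+209/195x²=0 ⇒ x=−195/209=-0.9330; min R=1−1/(4·209/195)=0.7667>−1
Confirm numerically:
  x=-0.666: |R|=0.80940 <1
  x=-0.596: |R|=0.78472 <1
  x=-0.529: |R|=0.77093 <1
  x=-1.336: |R|=1.57704 >1
  x=-1.324: |R|=1.55483 >1
  x=-1.323: |R|=1.55299 >1
Interval (-0.9330, 0).

left endpoint -0.9330.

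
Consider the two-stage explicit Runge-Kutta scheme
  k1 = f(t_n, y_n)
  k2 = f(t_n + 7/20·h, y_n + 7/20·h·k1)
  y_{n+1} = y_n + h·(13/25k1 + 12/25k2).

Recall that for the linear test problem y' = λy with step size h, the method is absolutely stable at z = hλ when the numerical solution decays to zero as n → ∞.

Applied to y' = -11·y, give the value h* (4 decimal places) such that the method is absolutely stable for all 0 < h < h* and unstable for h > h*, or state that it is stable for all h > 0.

Test eqn y'=λy, z=hλ:
  k1=λy_n ⇒ h·k1=z·y_n;  k2=λ(1+7/20z)y_n ⇒ h·k2=z(1+7/20z)y_n
  y_{n+1}/y_n = 1 + 13/25z + 12/25z(1+7/20z) = 1 + z + 21/125z²
  Hence R(z) = 1 + z + 21/125z².

Need |R(x)|<1, x<0.
x=-1.36: |R|=0.0493
R=1: x+21/125x²=0 ⇒ x=−125/21=-5.9524; min R=1−1/(4·21/125)=-0.4881>−1
Confirm numerically:
  x=-4.329: |R|=0.18064 <1
  x=-4.262: |R|=0.21034 <1
  x=-3.317: |R|=0.46858 <1
  x=-2.754: |R|=0.47980 <1
  x=-6.494: |R|=1.59090 >1
  x=-6.419: |R|=1.50320 >1
Interval (-5.9524, 0).

(-5.9524,0); λ=-11 ⇒ h* = (125/21)/11 = 0.5411.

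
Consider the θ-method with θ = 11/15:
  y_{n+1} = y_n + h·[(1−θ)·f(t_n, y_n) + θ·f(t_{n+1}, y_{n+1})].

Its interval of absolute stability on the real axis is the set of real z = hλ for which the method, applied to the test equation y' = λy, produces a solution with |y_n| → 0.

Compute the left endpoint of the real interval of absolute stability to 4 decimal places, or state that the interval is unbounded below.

(−∞, 0) — no finite endpoint.

On y'=λy, z=hλ:
  y_{n+1} = y_n + z·[4/15·y_n + 11/15·y_{n+1}] ⇒ (1 − 11/15z)y_{n+1} = (1 + 4/15z)y_n
  R(z) = (1 + 4/15z)/(1 − 11/15z).

Need |R(x)|<1, x<0.
x=-0.61: |R|=0.5785
x=-2: |R|=0.1892
x=-10: |R|=0.2000
x=-100: |R|=0.3453
θ=11/15≥1/2 ⇒ |1+4/15x|<|1−11/15x| ∀x<0 ⇒ unbounded interval.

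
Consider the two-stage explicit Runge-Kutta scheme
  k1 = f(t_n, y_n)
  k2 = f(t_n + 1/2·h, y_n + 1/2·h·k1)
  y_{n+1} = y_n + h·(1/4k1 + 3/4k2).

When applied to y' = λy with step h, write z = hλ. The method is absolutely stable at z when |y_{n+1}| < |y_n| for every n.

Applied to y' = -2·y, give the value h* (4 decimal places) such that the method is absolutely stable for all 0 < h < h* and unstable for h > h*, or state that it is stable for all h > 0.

On y'=λy, z=hλ:
  k1=λy_n ⇒ h·k1=z·y_n;  k2=λ(1+1/2z)y_n ⇒ h·k2=z(1+1/2z)y_n
  y_{n+1}/y_n = 1 + 1/4z + 3/4z(1+1/2z) = 1 + z + 3/8z²
  so R(z) = 1 + z + 3/8z².

Find x<0 with |R(x)|<1.
x=-1.03: |R|=0.3678
R=1: x+3/8x²=0 ⇒ x=−8/3=-2.6667; min R=1−1/(4·3/8)=0.3333>−1
Confirm numerically:
  x=-2.588: |R|=0.92365 <1
  x=-2.248: |R|=0.64706 <1
  x=-1.197: |R|=0.34030 <1
  x=-2.978: |R|=1.34768 >1
  x=-2.951: |R|=1.31465 >1
Interval (-2.6667, 0).

(-2.6667,0); λ=-2 ⇒ h* = (8/3)/2 = 1.3333.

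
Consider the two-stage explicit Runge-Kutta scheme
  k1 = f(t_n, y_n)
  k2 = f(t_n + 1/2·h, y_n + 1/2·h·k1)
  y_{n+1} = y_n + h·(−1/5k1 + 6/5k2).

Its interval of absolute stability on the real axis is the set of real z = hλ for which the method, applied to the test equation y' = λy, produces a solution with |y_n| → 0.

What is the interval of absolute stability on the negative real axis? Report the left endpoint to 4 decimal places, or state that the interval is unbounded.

(-1.6667, 0).

Set f=λy, z=hλ:
  k1=λy_n ⇒ h·k1=z·y_n;  k2=λ(1+1/2z)y_n ⇒ h·k2=z(1+1/2z)y_n
  y_{n+1}/y_n = 1 − 1/5z + 6/5z(1+1/2z) = 1 + z + 3/5z²
  so R(z) = 1 + z + 3/5z².

Solve |R(x)|<1 on ℝ⁻.
x=-0.33: |R|=0.7353
R=1: x+3/5x²=0 ⇒ x=−5/3=-1.6667; min R=1−1/(4·3/5)=0.5833>−1
Confirm numerically:
  x=-1.585: |R|=0.92233 <1
  x=-1.462: |R|=0.82047 <1
  x=-1.120: |R|=0.63264 <1
  x=-1.119: |R|=0.63230 <1
  x=-2.064: |R|=1.49206 >1
  x=-2.014: |R|=1.41972 >1
  x=-1.700: |R|=1.03400 >1
So |R|<1 on (-1.6667, 0).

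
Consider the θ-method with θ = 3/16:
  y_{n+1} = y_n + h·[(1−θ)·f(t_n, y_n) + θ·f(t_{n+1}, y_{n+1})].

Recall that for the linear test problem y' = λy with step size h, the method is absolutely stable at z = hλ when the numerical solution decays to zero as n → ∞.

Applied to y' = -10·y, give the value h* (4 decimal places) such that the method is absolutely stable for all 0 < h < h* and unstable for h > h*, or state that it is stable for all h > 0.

Set f=λy, z=hλ:
  y_{n+1} = y_n + z·[13/16·y_n + 3/16·y_{n+1}] ⇒ (1 − 3/16z)y_{n+1} = (1 + 13/16z)y_n
  Hence R(z) = (1 + 13/16z)/(1 − 3/16z).

Find x<0 with |R(x)|<1.
x=-0.51: |R|=0.5345
R=−1: 1+13/16x = −1+3/16x ⇒ -5/8x=2 ⇒ x=2/(-5/8)=-3.2000
Confirm numerically:
  x=-3.012: |R|=0.92491 <1
  x=-3.006: |R|=0.92246 <1
  x=-2.176: |R|=0.54545 <1
  x=-3.419: |R|=1.08341 >1
  x=-3.292: |R|=1.03555 >1
  x=-3.234: |R|=1.01323 >1
Stable set (-3.2000, 0).

(-3.2000,0); λ=-10 ⇒ h* = (16/5)/10 = 0.3200.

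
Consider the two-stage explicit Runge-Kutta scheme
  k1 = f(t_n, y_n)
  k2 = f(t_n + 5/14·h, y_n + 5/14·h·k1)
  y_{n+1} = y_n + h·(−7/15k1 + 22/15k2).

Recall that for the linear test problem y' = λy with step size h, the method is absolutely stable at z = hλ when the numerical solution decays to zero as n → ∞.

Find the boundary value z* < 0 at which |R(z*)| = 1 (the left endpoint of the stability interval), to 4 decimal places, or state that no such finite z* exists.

z* = -1.9091.

Set f=λy, z=hλ:
  k1=λy_n ⇒ h·k1=z·y_n;  k2=λ(1+5/14z)y_n ⇒ h·k2=z(1+5/14z)y_n
  y_{n+1}/y_n = 1 − 7/15z + 22/15z(1+5/14z) = 1 + z + 11/21z²
  so R(z) = 1 + z + 11/21z².

Solve |R(x)|<1 on ℝ⁻.
x=-1.32: |R|=0.5927
R=1: x+11/21x²=0 ⇒ x=−21/11=-1.9091; min R=1−1/(4·11/21)=0.5227>−1
Confirm numerically:
  x=-1.764: |R|=0.86594 <1
  x=-1.685: |R|=0.80221 <1
  x=-1.581: |R|=0.72829 <1
  x=-1.394: |R|=0.62389 <1
  x=-2.453: |R|=1.69887 >1
  x=-2.158: |R|=1.28136 >1
Interval (-1.9091, 0).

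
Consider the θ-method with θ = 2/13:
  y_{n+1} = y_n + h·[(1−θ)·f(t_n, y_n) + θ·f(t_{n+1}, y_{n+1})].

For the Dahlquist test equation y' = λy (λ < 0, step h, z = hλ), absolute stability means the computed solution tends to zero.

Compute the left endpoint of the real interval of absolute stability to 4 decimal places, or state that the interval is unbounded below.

left endpoint -2.8889.

Test eqn y'=λy, z=hλ:
  y_{n+1} = y_n + z·[11/13·y_n + 2/13·y_{n+1}] ⇒ (1 − 2/13z)y_{n+1} = (1 + 11/13z)y_n
  ⇒ R(z) = (1 + 11/13z)/(1 − 2/13z).

Need |R(x)|<1, x<0.
x=-0.94: |R|=0.1788
R=−1: 1+11/13x = −1+2/13x ⇒ -9/13x=2 ⇒ x=2/(-9/13)=-2.8889
Confirm numerically:
  x=-2.477: |R|=0.79353 <1
  x=-2.336: |R|=0.71842 <1
  x=-1.864: |R|=0.44859 <1
  x=-1.191: |R|=0.00657 <1
  x=-3.312: |R|=1.19405 >1
  x=-3.026: |R|=1.06477 >1
  x=-2.960: |R|=1.03383 >1
So |R|<1 on (-2.8889, 0).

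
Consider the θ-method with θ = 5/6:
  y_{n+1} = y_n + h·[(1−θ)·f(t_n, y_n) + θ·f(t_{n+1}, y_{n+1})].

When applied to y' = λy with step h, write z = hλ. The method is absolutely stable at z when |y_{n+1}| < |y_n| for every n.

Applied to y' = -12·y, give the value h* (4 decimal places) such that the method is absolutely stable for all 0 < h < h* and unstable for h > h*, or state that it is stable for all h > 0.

On y'=λy, z=hλ:
  y_{n+1} = y_n + z·[1/6·y_n + 5/6·y_{n+1}] ⇒ (1 − 5/6z)y_{n+1} = (1 + 1/6z)y_n
  Hence R(z) = (1 + 1/6z)/(1 − 5/6z).

Find x<0 with |R(x)|<1.
x=-1.16: |R|=0.4102
x=-2: |R|=0.2500
x=-10: |R|=0.0714
x=-100: |R|=0.1858
θ=5/6≥1/2 ⇒ |1+1/6x|<|1−5/6x| ∀x<0 ⇒ stable on all of ℝ⁻.

interval (−∞, 0). Any h>0 works for λ=-12.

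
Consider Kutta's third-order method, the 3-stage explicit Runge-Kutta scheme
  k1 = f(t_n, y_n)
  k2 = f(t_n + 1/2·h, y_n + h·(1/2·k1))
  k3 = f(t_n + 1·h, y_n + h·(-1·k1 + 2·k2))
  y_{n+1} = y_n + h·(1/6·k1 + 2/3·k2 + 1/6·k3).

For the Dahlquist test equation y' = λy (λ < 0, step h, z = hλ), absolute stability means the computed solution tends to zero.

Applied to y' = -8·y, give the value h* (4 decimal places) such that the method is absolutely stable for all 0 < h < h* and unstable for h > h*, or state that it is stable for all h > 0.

(-2.5127,0); λ=-8 ⇒ h* = 0.3141.

On y'=λy, z=hλ:
  order 3, 3-stage ⇒ R(z)=1+z+z^2/2+z^3/6
  (e.g. R(-1.49)=0.06873, |R|=0.06873)

Need |R(x)|<1, x<0.
x=-1.49: |R|=0.0687
|R(-2.53)|=1.0286 |R(-1.82)|=0.1686 |R(-0.87)|=0.3987
Bisect:
  x_lo=-2.8884 |R|=1.7332  x_hi=-0.2173 |R|=0.8046
  mid=-1.55282 |R|=0.02876 →hi
  mid=-2.22060 |R|=0.58005 →hi
  mid=-2.55449 |R|=1.06996 →lo
  mid=-2.38754 |R|=0.80567 →hi
  mid=-2.47101 |R|=0.93269 →hi
  mid=-2.51275 |R|=1.00001 →lo
  mid=-2.49188 |R|=0.96602 →hi
  mid=-2.50232 |R|=0.98293 →hi
  ...
  [-2.51275,-2.51259] ⇒ x*=-2.5127
Interval (-2.5127, 0).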